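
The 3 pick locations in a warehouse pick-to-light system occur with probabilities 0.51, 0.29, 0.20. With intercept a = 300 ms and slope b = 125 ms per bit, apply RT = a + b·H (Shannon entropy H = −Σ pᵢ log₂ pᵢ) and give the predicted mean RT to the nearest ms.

H = 0.51·log₂(1/0.51) + 0.29·log₂(1/0.29) + 0.20·log₂(1/0.20) = 1.4777 bits.
RT = 300 + 125 × 1.4777 = 484.71 ms.

485 ms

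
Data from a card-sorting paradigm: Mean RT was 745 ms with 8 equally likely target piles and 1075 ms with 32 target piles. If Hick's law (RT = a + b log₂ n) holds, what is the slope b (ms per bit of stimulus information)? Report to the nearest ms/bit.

165 ms/bit

b = (RT₂ − RT₁)/(log₂ n₂ − log₂ n₁) = (1075 − 745)/(5 − 3) = 165 ms/bit.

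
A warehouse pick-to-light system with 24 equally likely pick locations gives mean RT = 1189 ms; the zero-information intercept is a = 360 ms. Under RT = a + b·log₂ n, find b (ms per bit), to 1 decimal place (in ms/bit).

180.8 ms/bit

log₂(24) = 4.5850 bits.
b = (RT − a)/log₂ n = (1189 − 360) / 4.5850 = 180.808 ms/bit.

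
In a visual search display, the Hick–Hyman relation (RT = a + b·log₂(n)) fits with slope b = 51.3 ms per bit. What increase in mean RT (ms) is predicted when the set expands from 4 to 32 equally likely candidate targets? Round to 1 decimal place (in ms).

153.9 ms

ΔRT = (a + b log₂ n₂) − (a + b log₂ n₁) = b·(log₂ n₂ − log₂ n₁).
log₂(32) − log₂(4) = log₂(32/4) = log₂(8) = 3.
ΔRT = 51.3 × 3.0000 = 153.900 ms.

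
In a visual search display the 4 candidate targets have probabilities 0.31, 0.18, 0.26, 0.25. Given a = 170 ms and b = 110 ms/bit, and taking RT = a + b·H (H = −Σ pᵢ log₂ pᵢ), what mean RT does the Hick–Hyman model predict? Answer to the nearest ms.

Entropy contributions −pᵢ log₂ pᵢ: 0.5238, 0.4453, 0.5053, 0.5000; sum H = 1.9744 bits.
RT = a + bH = 170 + 110·1.9744 = 387.18 ms.

387 ms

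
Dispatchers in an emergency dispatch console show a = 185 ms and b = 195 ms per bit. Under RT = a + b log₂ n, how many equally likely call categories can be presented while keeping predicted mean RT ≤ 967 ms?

16

Information budget: (967 − 185)/195 = 4.0103 bits, so n ≤ 2^4.0103 = 16.114 → at most 16.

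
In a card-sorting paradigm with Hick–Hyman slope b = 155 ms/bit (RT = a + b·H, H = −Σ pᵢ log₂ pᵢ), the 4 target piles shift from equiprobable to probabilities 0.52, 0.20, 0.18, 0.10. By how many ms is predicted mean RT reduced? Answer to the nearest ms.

41 ms

Equiprobable entropy H₀ = log₂ 4 = 2.0000 bits.
Skewed entropy H = −Σ pᵢ log₂ pᵢ = 1.7325 bits.
ΔRT = b·(H₀ − H) = 155 × 0.2675 = 41.47 ms.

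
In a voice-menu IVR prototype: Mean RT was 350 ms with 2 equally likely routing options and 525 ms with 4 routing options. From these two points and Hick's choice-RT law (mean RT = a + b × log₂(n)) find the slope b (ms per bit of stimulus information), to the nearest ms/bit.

175 ms/bit

The slope on a log₂ axis is (525 − 350) / (2 − 1) = 175 ms/bit.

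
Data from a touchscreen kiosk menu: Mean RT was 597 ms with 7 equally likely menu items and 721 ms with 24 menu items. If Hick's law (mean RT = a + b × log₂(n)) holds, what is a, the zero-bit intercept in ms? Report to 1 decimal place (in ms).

401.2 ms

The slope on a log₂ axis is (721 − 597) / (4.5850 − 2.8074) = 69.757 ms/bit.
a = RT₁ − b·log₂ n₁ = 597 − 69.757 × 2.8074 = 401.168 ms.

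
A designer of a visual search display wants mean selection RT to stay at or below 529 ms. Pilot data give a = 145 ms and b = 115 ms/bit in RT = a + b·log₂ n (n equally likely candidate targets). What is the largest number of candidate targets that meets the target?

10

Information budget: (529 − 145)/115 = 3.3391 bits, so n ≤ 2^3.3391 = 10.120 → at most 10.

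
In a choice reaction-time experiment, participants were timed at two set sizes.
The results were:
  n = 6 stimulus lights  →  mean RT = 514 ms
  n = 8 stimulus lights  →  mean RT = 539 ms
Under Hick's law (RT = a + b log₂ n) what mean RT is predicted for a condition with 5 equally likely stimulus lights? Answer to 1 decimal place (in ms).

498.2 ms

RT is linear in log₂ n, so two points fix the line:
  b = (539 − 514) / (log₂ 8 − log₂ 6) = 25 / (3 − 2.5850) = 60.236 ms/bit
  a = 514 − 60.236 × 2.5850 = 358.293 ms
Then RT(5) = 358.293 + 60.236 × log₂ 5 = 358.293 + 60.236 × 2.3219 ≈ 498.156 ms.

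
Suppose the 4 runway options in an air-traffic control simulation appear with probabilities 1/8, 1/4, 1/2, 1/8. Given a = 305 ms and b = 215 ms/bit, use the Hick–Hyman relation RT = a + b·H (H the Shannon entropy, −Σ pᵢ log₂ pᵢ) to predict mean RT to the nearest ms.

681 ms

H = −Σ pᵢ log₂ pᵢ = 0.125·3 + 0.25·2 + 0.5·1 + 0.125·3 = 1.750 bits.
RT = 305 + 215 × 1.750 = 681.25 ms.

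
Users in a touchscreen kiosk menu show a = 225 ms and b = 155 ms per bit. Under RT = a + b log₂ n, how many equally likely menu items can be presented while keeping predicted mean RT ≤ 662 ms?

Set 225 + 155·log₂ n ≤ 662 → log₂ n ≤ (662 − 225)/155 = 2.8194.
So n ≤ 2^2.8194 = 7.058; the largest integer n is 7.

7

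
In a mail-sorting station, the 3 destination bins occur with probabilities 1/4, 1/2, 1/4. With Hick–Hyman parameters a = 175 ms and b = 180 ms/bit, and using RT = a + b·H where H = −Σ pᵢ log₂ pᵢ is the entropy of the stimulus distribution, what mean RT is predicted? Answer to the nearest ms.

445 ms

Each term −pᵢ log₂ pᵢ: 0.25·2 + 0.5·1 + 0.25·2; summed, H = 1.500 bits.
Mean RT = a + bH = 175 + 180·1.500 = 445.00 ms.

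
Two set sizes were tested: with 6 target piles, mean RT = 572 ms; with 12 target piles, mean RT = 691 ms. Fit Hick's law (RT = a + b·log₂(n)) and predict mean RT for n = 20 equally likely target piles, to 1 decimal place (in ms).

778.7 ms

Solve the two-equation system in a and b:
  b = (691 − 572) / (log₂ 12 − log₂ 6) = 119 / (3.5850 − 2.5850) = 119.000 ms/bit
  a = 572 − 119.000 × 2.5850 = 264.389 ms
Then RT(20) = 264.389 + 119.000 × log₂ 20 = 264.389 + 119.000 × 4.3219 ≈ 778.699 ms.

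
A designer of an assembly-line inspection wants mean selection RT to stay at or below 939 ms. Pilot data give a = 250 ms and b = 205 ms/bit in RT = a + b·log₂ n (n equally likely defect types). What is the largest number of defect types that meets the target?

10

Set 250 + 205·log₂ n ≤ 939 → log₂ n ≤ (939 − 250)/205 = 3.3610.
So n ≤ 2^3.3610 = 10.274; the largest integer n is 10.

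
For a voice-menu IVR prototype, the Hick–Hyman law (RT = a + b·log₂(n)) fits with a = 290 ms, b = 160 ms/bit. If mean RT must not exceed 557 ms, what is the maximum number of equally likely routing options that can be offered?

Set 290 + 160·log₂ n ≤ 557 → log₂ n ≤ (557 − 290)/160 = 1.6687.
So n ≤ 2^1.6687 = 3.179; the largest integer n is 3.

3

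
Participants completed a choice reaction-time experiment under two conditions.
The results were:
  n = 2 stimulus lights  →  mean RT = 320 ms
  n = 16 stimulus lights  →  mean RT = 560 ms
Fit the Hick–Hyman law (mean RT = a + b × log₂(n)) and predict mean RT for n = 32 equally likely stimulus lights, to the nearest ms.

Fit slope and intercept:
  b = (560 − 320) / (log₂ 16 − log₂ 2) = 240 / (4 − 1) = 80 ms/bit
  a = 320 − 80 × 1 = 240 ms
Then RT(32) = 240 + 80 × log₂ 32 = 240 + 80 × 5 ≈ 640.000 ms.

640 ms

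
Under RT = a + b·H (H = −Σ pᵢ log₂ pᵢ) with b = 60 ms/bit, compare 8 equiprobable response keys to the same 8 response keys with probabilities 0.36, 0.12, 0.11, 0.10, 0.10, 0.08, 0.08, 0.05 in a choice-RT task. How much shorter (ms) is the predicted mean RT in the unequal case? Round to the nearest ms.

Equiprobable entropy H₀ = log₂ 8 = 3.0000 bits.
Skewed entropy H = −Σ pᵢ log₂ pᵢ = 2.7115 bits.
ΔRT = b·(H₀ − H) = 60 × 0.2885 = 17.31 ms.

17 ms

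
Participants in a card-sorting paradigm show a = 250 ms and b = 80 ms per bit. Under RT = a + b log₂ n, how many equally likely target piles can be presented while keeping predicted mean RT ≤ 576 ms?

16

80·log₂ n ≤ 576 − 250 = 326, giving log₂ n ≤ 4.0750 and n ≤ 16.854. The largest whole number is 16.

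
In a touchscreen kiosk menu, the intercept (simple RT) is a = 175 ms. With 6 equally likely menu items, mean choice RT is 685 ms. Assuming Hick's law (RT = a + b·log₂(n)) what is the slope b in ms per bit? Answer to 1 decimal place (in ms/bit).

log₂(6) = 2.5850 bits.
b = (RT − a)/log₂ n = (685 − 175) / 2.5850 = 197.295 ms/bit.

197.3 ms/bit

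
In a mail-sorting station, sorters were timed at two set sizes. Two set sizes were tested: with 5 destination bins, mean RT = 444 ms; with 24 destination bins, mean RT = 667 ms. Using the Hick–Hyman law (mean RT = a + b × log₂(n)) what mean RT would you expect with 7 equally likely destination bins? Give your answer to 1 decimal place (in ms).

RT is linear in log₂ n, so two points fix the line:
  b = (667 − 444) / (log₂ 24 − log₂ 5) = 223 / (4.5850 − 2.3219) = 98.540 ms/bit
  a = 444 − 98.540 × 2.3219 = 215.197 ms
Then RT(7) = 215.197 + 98.540 × log₂ 7 = 215.197 + 98.540 × 2.8074 ≈ 491.834 ms.

491.8 ms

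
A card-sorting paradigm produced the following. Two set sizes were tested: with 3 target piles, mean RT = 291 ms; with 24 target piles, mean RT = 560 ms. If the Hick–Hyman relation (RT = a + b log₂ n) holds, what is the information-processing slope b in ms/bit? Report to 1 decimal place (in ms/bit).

The slope on a log₂ axis is (560 − 291) / (4.5850 − 1.5850) = 89.667 ms/bit.

89.7 ms/bit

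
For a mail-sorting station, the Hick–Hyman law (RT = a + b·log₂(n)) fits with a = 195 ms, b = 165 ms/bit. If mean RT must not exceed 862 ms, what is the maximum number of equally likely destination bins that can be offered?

16

165·log₂ n ≤ 862 − 195 = 667, giving log₂ n ≤ 4.0424 and n ≤ 16.477. The largest whole number is 16.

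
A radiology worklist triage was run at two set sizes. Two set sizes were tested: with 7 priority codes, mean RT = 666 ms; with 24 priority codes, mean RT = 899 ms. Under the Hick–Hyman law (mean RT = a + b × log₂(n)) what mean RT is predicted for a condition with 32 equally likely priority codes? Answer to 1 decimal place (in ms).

With log₂ n on the abscissa the relation is linear; from the two conditions:
  b = (899 − 666) / (log₂ 24 − log₂ 7) = 233 / (4.5850 − 2.8074) = 131.075 ms/bit
  a = 666 − 131.075 × 2.8074 = 298.026 ms
Then RT(32) = 298.026 + 131.075 × log₂ 32 = 298.026 + 131.075 × 5 ≈ 953.401 ms.

953.4 ms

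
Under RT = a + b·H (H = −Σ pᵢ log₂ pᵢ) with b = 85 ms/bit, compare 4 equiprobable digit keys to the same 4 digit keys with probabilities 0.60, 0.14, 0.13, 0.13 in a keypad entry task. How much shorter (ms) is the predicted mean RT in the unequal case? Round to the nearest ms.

The RT saving is b·ΔH. Equiprobable H₀ = log₂(4) = 2.0000 bits; with the given probabilities H = 1.6046 bits.
b·(H₀ − H) = 85 × (2.0000 − 1.6046) = 33.61 ms.

34 ms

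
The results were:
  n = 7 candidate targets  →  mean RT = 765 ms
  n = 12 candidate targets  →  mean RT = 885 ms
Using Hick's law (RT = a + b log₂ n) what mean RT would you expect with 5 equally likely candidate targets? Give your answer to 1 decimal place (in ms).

RT is linear in log₂ n, so two points fix the line:
  b = (885 − 765) / (log₂ 12 − log₂ 7) = 120 / (3.5850 − 2.8074) = 154.319 ms/bit
  a = 765 − 154.319 × 2.8074 = 331.770 ms
Then RT(5) = 331.770 + 154.319 × log₂ 5 = 331.770 + 154.319 × 2.3219 ≈ 690.089 ms.

690.1 ms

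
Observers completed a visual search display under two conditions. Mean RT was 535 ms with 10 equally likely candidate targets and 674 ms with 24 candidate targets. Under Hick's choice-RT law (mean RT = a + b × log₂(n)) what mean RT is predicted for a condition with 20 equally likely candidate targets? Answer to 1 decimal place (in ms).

RT is linear in log₂ n, so two points fix the line:
  b = (674 − 535) / (log₂ 24 − log₂ 10) = 139 / (4.5850 − 3.3219) = 110.052 ms/bit
  a = 535 − 110.052 × 3.3219 = 169.414 ms
Then RT(20) = 169.414 + 110.052 × log₂ 20 = 169.414 + 110.052 × 4.3219 ≈ 645.052 ms.

645.1 ms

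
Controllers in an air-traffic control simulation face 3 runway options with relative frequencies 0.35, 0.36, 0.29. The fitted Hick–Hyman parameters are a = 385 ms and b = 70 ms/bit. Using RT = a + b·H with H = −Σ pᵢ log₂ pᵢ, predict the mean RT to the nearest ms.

496 ms

Entropy contributions −pᵢ log₂ pᵢ: 0.5301, 0.5306, 0.5179; sum H = 1.5786 bits.
RT = a + bH = 385 + 70·1.5786 = 495.50 ms.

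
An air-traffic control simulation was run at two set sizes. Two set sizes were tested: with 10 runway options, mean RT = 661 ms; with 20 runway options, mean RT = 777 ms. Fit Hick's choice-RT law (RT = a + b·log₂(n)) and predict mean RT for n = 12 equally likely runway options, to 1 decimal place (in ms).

With log₂ n on the abscissa the relation is linear; from the two conditions:
  b = (777 − 661) / (log₂ 20 − log₂ 10) = 116 / (4.3219 − 3.3219) = 116.000 ms/bit
  a = 661 − 116.000 × 3.3219 = 275.656 ms
Then RT(12) = 275.656 + 116.000 × log₂ 12 = 275.656 + 116.000 × 3.5850 ≈ 691.512 ms.

691.5 ms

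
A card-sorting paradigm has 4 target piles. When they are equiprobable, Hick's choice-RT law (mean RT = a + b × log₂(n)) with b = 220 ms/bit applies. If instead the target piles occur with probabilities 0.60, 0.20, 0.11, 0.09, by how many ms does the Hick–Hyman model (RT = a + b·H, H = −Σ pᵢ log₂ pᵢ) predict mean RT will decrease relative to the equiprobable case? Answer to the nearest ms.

95 ms

The RT saving is b·ΔH. Equiprobable H₀ = log₂(4) = 2.0000 bits; with the given probabilities H = 1.5695 bits.
b·(H₀ − H) = 220 × (2.0000 − 1.5695) = 94.71 ms.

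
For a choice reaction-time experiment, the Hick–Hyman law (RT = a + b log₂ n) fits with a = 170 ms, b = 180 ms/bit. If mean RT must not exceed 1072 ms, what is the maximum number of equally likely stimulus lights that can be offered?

Set 170 + 180·log₂ n ≤ 1072 → log₂ n ≤ (1072 − 170)/180 = 5.0111.
So n ≤ 2^5.0111 = 32.247; the largest integer n is 32.

32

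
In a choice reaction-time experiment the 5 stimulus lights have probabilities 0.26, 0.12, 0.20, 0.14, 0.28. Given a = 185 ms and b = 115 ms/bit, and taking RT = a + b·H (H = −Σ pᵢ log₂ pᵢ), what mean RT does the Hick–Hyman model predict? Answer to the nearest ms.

444 ms

Entropy contributions −pᵢ log₂ pᵢ: 0.5053, 0.3671, 0.4644, 0.3971, 0.5142; sum H = 2.2481 bits.
RT = a + bH = 185 + 115·2.2481 = 443.53 ms.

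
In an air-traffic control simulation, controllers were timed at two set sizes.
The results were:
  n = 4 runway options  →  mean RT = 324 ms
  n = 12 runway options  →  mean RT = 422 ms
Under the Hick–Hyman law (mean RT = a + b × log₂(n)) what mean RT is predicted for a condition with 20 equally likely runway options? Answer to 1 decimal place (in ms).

RT is linear in log₂ n, so two points fix the line:
  b = (422 − 324) / (log₂ 12 − log₂ 4) = 98 / (3.5850 − 2) = 61.831 ms/bit
  a = 324 − 61.831 × 2 = 200.338 ms
Then RT(20) = 200.338 + 61.831 × log₂ 20 = 200.338 + 61.831 × 4.3219 ≈ 467.567 ms.

467.6 ms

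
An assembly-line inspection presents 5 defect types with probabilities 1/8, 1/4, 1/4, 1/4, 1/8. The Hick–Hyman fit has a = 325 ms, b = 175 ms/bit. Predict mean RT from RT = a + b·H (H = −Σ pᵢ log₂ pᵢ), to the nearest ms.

719 ms

Each term −pᵢ log₂ pᵢ: 0.125·3 + 0.25·2 + 0.25·2 + 0.25·2 + 0.125·3; summed, H = 2.250 bits.
Mean RT = a + bH = 325 + 175·2.250 = 718.75 ms.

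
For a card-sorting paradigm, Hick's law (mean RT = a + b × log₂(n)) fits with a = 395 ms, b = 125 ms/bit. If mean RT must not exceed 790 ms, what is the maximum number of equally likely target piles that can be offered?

Information budget: (790 − 395)/125 = 3.1600 bits, so n ≤ 2^3.1600 = 8.938 → at most 8.

8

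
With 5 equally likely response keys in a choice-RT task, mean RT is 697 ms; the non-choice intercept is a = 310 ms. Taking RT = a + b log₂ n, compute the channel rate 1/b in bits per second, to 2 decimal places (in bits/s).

Choice component = 697 − 310 = 387 ms over log₂(5) = 2.3219 bits.
b = 387 / 2.3219 = 166.672 ms/bit, so 1/b = 6.000 bits/s.

6.00 bits/s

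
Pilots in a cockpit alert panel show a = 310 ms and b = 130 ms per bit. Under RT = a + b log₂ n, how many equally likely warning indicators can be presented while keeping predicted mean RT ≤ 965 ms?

Set 310 + 130·log₂ n ≤ 965 → log₂ n ≤ (965 − 310)/130 = 5.0385.
So n ≤ 2^5.0385 = 32.865; the largest integer n is 32.

32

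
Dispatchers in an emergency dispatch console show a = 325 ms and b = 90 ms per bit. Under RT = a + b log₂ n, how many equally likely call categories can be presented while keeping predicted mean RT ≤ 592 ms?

Set 325 + 90·log₂ n ≤ 592 → log₂ n ≤ (592 − 325)/90 = 2.9667.
So n ≤ 2^2.9667 = 7.817; the largest integer n is 7.

7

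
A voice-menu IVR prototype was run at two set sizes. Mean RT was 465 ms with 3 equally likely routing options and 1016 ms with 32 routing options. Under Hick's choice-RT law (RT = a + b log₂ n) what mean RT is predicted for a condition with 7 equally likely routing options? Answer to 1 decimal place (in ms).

With log₂ n on the abscissa the relation is linear; from the two conditions:
  b = (1016 − 465) / (log₂ 32 − log₂ 3) = 551 / (5 − 1.5850) = 161.345 ms/bit
  a = 465 − 161.345 × 1.5850 = 209.274 ms
Then RT(7) = 209.274 + 161.345 × log₂ 7 = 209.274 + 161.345 × 2.8074 ≈ 662.227 ms.

662.2 ms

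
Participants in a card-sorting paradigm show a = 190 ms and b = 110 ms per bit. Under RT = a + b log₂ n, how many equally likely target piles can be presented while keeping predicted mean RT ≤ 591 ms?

Information budget: (591 − 190)/110 = 3.6455 bits, so n ≤ 2^3.6455 = 12.514 → at most 12.

12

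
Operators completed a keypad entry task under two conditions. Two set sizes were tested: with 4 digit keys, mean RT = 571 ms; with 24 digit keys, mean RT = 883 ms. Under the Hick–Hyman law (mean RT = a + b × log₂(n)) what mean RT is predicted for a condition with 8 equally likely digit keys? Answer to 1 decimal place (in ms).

Fit slope and intercept:
  b = (883 − 571) / (log₂ 24 − log₂ 4) = 312 / (4.5850 − 2) = 120.698 ms/bit
  a = 571 − 120.698 × 2 = 329.604 ms
Then RT(8) = 329.604 + 120.698 × log₂ 8 = 329.604 + 120.698 × 3 ≈ 691.698 ms.

691.7 ms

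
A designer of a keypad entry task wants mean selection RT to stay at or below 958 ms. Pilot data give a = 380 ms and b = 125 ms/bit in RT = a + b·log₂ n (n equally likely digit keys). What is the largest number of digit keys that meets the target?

Set 380 + 125·log₂ n ≤ 958 → log₂ n ≤ (958 − 380)/125 = 4.6240.
So n ≤ 2^4.6240 = 24.658; the largest integer n is 24.

24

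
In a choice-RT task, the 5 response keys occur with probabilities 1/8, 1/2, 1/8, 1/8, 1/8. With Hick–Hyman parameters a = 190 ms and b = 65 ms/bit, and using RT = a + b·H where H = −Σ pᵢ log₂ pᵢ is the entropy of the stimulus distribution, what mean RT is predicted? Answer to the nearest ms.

Each term −pᵢ log₂ pᵢ: 0.125·3 + 0.5·1 + 0.125·3 + 0.125·3 + 0.125·3; summed, H = 2.000 bits.
Mean RT = a + bH = 190 + 65·2.000 = 320.00 ms.

320 ms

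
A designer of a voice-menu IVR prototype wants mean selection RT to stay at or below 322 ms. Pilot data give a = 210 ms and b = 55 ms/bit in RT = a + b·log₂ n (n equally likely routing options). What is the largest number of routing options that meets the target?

4

55·log₂ n ≤ 322 − 210 = 112, giving log₂ n ≤ 2.0364 and n ≤ 4.102. The largest whole number is 4.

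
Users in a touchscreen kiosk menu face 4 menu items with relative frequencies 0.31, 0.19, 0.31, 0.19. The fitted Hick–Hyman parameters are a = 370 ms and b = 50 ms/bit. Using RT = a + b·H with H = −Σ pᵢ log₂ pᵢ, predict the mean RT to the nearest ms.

H = 0.31·log₂(1/0.31) + 0.19·log₂(1/0.19) + 0.31·log₂(1/0.31) + 0.19·log₂(1/0.19) = 1.9580 bits.
RT = 370 + 50 × 1.9580 = 467.90 ms.

468 ms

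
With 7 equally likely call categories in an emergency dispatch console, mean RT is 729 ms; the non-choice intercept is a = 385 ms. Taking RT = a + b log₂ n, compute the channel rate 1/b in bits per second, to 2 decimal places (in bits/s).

b = (729 − 385)/log₂ 7 = 344/2.8074 = 122.535 ms per bit = 0.12254 s/bit; the reciprocal is 8.161 bits/s.

8.16 bits/s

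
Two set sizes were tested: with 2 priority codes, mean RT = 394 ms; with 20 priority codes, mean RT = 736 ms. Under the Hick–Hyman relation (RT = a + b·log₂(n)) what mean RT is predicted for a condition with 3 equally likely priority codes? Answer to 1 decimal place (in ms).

Fit slope and intercept:
  b = (736 − 394) / (log₂ 20 − log₂ 2) = 342 / (4.3219 − 1) = 102.952 ms/bit
  a = 394 − 102.952 × 1 = 291.048 ms
Then RT(3) = 291.048 + 102.952 × log₂ 3 = 291.048 + 102.952 × 1.5850 ≈ 454.223 ms.

454.2 ms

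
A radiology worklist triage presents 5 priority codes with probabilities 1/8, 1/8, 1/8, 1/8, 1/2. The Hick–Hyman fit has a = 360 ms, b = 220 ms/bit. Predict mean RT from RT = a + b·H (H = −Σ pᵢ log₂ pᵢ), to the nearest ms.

Each term −pᵢ log₂ pᵢ: 0.125·3 + 0.125·3 + 0.125·3 + 0.125·3 + 0.5·1; summed, H = 2.000 bits.
Mean RT = a + bH = 360 + 220·2.000 = 800.00 ms.

800 ms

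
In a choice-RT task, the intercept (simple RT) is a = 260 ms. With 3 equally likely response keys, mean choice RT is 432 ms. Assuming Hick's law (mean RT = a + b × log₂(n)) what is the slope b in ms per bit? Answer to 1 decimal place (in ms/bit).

b = (432 − 260) / log₂(3) = 172 / 1.5850 = 108.520 ms/bit.

108.5 ms/bit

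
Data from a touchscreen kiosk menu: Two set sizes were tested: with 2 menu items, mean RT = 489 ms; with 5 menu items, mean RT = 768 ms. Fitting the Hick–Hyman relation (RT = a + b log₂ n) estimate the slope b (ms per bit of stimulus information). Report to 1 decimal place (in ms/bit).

211.1 ms/bit

The slope on a log₂ axis is (768 − 489) / (2.3219 − 1) = 211.055 ms/bit.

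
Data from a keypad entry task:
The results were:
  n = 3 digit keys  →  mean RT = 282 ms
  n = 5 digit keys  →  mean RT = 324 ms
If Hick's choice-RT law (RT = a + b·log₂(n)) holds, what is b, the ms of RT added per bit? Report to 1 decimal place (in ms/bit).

The slope on a log₂ axis is (324 − 282) / (2.3219 − 1.5850) = 56.990 ms/bit.

57.0 ms/bit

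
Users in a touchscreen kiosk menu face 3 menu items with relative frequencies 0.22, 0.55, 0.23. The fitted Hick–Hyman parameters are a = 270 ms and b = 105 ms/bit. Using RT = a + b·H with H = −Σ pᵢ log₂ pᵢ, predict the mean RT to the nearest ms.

H = 0.22·log₂(1/0.22) + 0.55·log₂(1/0.55) + 0.23·log₂(1/0.23) = 1.4426 bits.
RT = 270 + 105 × 1.4426 = 421.47 ms.

421 ms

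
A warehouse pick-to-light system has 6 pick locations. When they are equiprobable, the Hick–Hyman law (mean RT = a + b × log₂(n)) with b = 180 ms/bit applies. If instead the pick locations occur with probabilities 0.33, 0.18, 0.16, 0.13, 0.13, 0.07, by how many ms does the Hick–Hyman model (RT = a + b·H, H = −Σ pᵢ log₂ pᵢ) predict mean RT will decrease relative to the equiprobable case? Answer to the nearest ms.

28 ms

Equiprobable entropy H₀ = log₂ 6 = 2.5850 bits.
Skewed entropy H = −Σ pᵢ log₂ pᵢ = 2.4300 bits.
ΔRT = b·(H₀ − H) = 180 × 0.1550 = 27.89 ms.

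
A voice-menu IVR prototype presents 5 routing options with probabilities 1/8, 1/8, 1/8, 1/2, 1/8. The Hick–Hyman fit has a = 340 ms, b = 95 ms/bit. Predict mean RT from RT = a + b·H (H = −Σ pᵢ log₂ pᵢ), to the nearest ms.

Each term −pᵢ log₂ pᵢ: 0.125·3 + 0.125·3 + 0.125·3 + 0.5·1 + 0.125·3; summed, H = 2.000 bits.
Mean RT = a + bH = 340 + 95·2.000 = 530.00 ms.

530 ms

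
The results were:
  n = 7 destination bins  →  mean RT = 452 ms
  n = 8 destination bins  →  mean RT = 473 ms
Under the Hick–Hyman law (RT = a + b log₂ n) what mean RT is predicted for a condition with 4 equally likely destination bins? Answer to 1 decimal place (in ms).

With log₂ n on the abscissa the relation is linear; from the two conditions:
  b = (473 − 452) / (log₂ 8 − log₂ 7) = 21 / (3 − 2.8074) = 109.009 ms/bit
  a = 452 − 109.009 × 2.8074 = 145.974 ms
Then RT(4) = 145.974 + 109.009 × log₂ 4 = 145.974 + 109.009 × 2 ≈ 363.991 ms.

364.0 ms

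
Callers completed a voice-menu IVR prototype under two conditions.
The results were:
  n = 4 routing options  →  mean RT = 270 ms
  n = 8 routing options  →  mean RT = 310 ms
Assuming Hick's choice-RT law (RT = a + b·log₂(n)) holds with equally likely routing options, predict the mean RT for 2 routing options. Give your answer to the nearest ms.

230 ms

Fit slope and intercept:
  b = (310 − 270) / (log₂ 8 − log₂ 4) = 40 / (3 − 2) = 40 ms/bit
  a = 270 − 40 × 2 = 190 ms
Then RT(2) = 190 + 40 × log₂ 2 = 190 + 40 × 1 ≈ 230.000 ms.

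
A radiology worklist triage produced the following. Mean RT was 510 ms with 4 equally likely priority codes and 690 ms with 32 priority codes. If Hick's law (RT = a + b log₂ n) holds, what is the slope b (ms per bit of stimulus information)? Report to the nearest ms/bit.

The slope on a log₂ axis is (690 − 510) / (5 − 2) = 60 ms/bit.

60 ms/bit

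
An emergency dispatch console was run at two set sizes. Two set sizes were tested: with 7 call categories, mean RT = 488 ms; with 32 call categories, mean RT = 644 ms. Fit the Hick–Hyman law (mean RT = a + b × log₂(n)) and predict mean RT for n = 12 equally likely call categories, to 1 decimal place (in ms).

Fit slope and intercept:
  b = (644 − 488) / (log₂ 32 − log₂ 7) = 156 / (5 − 2.8074) = 71.147 ms/bit
  a = 488 − 71.147 × 2.8074 = 288.265 ms
Then RT(12) = 288.265 + 71.147 × log₂ 12 = 288.265 + 71.147 × 3.5850 ≈ 543.324 ms.

543.3 ms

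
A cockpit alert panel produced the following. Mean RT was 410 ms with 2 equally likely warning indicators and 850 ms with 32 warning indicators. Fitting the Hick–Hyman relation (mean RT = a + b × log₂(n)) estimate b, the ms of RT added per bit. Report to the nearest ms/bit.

110 ms/bit

Slope: b = (850 − 410) / (log₂ 32 − log₂ 2) = 440/4.0000 = 110 ms/bit.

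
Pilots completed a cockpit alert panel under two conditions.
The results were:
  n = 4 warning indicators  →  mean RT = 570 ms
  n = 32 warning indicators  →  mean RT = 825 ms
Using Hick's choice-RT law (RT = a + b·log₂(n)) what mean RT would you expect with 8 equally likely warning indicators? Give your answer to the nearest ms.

655 ms

Solve the two-equation system in a and b:
  b = (825 − 570) / (log₂ 32 − log₂ 4) = 255 / (5 − 2) = 85 ms/bit
  a = 570 − 85 × 2 = 400 ms
Then RT(8) = 400 + 85 × log₂ 8 = 400 + 85 × 3 ≈ 655.000 ms.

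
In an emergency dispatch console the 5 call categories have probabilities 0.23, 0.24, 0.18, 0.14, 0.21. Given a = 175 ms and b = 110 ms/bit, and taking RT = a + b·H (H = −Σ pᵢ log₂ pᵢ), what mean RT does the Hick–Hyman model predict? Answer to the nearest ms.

H = 0.23·log₂(1/0.23) + 0.24·log₂(1/0.24) + 0.18·log₂(1/0.18) + 0.14·log₂(1/0.14) + 0.21·log₂(1/0.21) = 2.2970 bits.
RT = 175 + 110 × 2.2970 = 427.67 ms.

428 ms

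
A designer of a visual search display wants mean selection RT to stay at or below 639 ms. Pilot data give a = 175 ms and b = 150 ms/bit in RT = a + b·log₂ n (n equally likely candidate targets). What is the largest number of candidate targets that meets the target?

150·log₂ n ≤ 639 − 175 = 464, giving log₂ n ≤ 3.0933 and n ≤ 8.535. The largest whole number is 8.

8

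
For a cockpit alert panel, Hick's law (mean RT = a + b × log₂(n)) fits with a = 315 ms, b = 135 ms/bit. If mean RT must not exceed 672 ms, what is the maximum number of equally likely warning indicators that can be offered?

6

Information budget: (672 − 315)/135 = 2.6444 bits, so n ≤ 2^2.6444 = 6.253 → at most 6.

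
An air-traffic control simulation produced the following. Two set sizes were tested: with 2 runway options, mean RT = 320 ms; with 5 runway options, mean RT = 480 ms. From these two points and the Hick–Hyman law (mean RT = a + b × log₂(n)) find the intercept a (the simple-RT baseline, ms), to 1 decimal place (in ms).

199.0 ms

Slope: b = (480 − 320) / (log₂ 5 − log₂ 2) = 160/1.3219 = 121.035 ms/bit.
a = RT₁ − b·log₂ n₁ = 320 − 121.035 × 1 = 198.965 ms.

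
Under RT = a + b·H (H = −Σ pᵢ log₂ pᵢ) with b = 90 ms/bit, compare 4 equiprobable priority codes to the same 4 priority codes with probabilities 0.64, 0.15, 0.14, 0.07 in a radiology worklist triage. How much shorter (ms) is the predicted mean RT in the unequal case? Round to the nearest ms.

46 ms

Equiprobable entropy H₀ = log₂ 4 = 2.0000 bits.
Skewed entropy H = −Σ pᵢ log₂ pᵢ = 1.4883 bits.
ΔRT = b·(H₀ − H) = 90 × 0.5117 = 46.05 ms.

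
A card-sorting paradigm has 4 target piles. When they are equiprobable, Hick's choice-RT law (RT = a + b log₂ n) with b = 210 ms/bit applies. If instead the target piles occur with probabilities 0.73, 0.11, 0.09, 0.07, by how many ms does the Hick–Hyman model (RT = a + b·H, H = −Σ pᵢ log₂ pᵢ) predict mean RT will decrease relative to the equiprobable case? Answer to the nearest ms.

155 ms

Equiprobable entropy H₀ = log₂ 4 = 2.0000 bits.
Skewed entropy H = −Σ pᵢ log₂ pᵢ = 1.2629 bits.
ΔRT = b·(H₀ − H) = 210 × 0.7371 = 154.78 ms.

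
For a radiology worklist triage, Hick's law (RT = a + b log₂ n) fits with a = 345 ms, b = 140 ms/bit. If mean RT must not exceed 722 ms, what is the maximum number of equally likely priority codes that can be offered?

6

Information budget: (722 − 345)/140 = 2.6929 bits, so n ≤ 2^2.6929 = 6.466 → at most 6.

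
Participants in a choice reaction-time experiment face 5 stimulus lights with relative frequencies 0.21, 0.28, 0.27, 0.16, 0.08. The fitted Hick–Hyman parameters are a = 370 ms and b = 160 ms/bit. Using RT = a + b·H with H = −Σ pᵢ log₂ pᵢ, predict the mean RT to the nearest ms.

Entropy contributions −pᵢ log₂ pᵢ: 0.4728, 0.5142, 0.5100, 0.4230, 0.2915; sum H = 2.2116 bits.
RT = a + bH = 370 + 160·2.2116 = 723.85 ms.

724 ms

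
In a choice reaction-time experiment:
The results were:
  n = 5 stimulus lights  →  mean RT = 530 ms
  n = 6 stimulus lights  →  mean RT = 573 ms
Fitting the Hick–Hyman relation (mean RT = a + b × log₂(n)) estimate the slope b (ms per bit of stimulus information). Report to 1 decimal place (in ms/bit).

b = (RT₂ − RT₁)/(log₂ n₂ − log₂ n₁) = (573 − 530)/(2.5850 − 2.3219) = 163.477 ms/bit.

163.5 ms/bit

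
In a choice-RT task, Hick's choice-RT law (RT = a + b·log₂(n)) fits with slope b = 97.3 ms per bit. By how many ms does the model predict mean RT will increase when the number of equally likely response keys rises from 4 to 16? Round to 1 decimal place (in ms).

The intercept a cancels: ΔRT = b·(log₂ n₂ − log₂ n₁) = b·log₂(n₂/n₁).
log₂(16) − log₂(4) = log₂(16/4) = log₂(4) = 2.
ΔRT = 97.3 × 2.0000 = 194.600 ms.

194.6 ms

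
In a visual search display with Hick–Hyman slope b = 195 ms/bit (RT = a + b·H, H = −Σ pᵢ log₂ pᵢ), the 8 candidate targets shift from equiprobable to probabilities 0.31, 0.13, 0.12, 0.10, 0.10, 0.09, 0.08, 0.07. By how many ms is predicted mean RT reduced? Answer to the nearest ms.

37 ms

Equiprobable entropy H₀ = log₂ 8 = 3.0000 bits.
Skewed entropy H = −Σ pᵢ log₂ pᵢ = 2.8106 bits.
ΔRT = b·(H₀ − H) = 195 × 0.1894 = 36.93 ms.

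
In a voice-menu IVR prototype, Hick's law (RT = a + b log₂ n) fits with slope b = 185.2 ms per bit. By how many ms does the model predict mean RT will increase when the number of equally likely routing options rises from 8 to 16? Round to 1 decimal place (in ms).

185.2 ms

The intercept a cancels: ΔRT = b·(log₂ n₂ − log₂ n₁) = b·log₂(n₂/n₁).
log₂(16) − log₂(8) = log₂(16/8) = log₂(2) = 1.
ΔRT = 185.2 × 1.0000 = 185.200 ms.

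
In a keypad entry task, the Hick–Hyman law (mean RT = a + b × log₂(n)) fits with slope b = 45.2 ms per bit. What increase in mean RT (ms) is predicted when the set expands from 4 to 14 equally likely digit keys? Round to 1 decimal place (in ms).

ΔRT = (a + b log₂ n₂) − (a + b log₂ n₁) = b·(log₂ n₂ − log₂ n₁).
log₂(14) − log₂(4) = 3.8074 − 2 = 1.8074.
ΔRT = 45.2 × 1.8074 = 81.692 ms.

81.7 ms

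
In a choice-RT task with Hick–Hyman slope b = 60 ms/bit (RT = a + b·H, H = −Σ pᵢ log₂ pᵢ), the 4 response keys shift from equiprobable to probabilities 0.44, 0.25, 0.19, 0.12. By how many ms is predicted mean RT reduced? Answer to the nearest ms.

9 ms

Equiprobable entropy H₀ = log₂ 4 = 2.0000 bits.
Skewed entropy H = −Σ pᵢ log₂ pᵢ = 1.8434 bits.
ΔRT = b·(H₀ − H) = 60 × 0.1566 = 9.39 ms.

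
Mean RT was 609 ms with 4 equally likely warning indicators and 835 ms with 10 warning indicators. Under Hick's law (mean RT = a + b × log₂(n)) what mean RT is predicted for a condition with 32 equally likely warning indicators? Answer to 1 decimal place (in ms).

With log₂ n on the abscissa the relation is linear; from the two conditions:
  b = (835 − 609) / (log₂ 10 − log₂ 4) = 226 / (3.3219 − 2) = 170.962 ms/bit
  a = 609 − 170.962 × 2 = 267.075 ms
Then RT(32) = 267.075 + 170.962 × log₂ 32 = 267.075 + 170.962 × 5 ≈ 1121.887 ms.

1121.9 ms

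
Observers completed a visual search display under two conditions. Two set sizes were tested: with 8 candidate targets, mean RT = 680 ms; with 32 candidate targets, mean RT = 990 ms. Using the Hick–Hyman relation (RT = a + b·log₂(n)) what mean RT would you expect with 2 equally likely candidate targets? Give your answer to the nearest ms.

370 ms

With log₂ n on the abscissa the relation is linear; from the two conditions:
  b = (990 − 680) / (log₂ 32 − log₂ 8) = 310 / (5 − 3) = 155 ms/bit
  a = 680 − 155 × 3 = 215 ms
Then RT(2) = 215 + 155 × log₂ 2 = 215 + 155 × 1 ≈ 370.000 ms.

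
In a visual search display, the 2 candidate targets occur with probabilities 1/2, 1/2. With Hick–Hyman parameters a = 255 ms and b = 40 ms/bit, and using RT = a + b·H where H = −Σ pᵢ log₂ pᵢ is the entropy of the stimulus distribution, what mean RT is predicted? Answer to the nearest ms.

295 ms

Each term −pᵢ log₂ pᵢ: 0.5·1 + 0.5·1; summed, H = 1.000 bits.
Mean RT = a + bH = 255 + 40·1.000 = 295.00 ms.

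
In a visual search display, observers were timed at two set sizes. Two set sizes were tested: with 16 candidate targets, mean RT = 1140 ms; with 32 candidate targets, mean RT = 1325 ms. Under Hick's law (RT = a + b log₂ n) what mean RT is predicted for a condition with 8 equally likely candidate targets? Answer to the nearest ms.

955 ms

Solve the two-equation system in a and b:
  b = (1325 − 1140) / (log₂ 32 − log₂ 16) = 185 / (5 − 4) = 185 ms/bit
  a = 1140 − 185 × 4 = 400 ms
Then RT(8) = 400 + 185 × log₂ 8 = 400 + 185 × 3 ≈ 955.000 ms.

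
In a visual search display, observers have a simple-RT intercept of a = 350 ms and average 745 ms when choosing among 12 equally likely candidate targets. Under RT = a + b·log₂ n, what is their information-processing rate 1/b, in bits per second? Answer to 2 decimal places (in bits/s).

Choice component = 745 − 350 = 395 ms over log₂(12) = 3.5850 bits.
b = 395 / 3.5850 = 110.182 ms/bit, so 1/b = 9.076 bits/s.

9.08 bits/s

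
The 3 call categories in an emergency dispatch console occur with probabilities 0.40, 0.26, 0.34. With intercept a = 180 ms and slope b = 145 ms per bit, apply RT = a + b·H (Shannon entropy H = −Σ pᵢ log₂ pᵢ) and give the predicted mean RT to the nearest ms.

H = 0.40·log₂(1/0.40) + 0.26·log₂(1/0.26) + 0.34·log₂(1/0.34) = 1.5632 bits.
RT = 180 + 145 × 1.5632 = 406.67 ms.

407 ms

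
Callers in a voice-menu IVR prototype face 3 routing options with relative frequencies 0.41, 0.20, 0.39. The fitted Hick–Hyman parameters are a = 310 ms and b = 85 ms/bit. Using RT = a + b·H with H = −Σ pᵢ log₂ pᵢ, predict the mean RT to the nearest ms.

Entropy contributions −pᵢ log₂ pᵢ: 0.5274, 0.4644, 0.5298; sum H = 1.5216 bits.
RT = a + bH = 310 + 85·1.5216 = 439.33 ms.

439 ms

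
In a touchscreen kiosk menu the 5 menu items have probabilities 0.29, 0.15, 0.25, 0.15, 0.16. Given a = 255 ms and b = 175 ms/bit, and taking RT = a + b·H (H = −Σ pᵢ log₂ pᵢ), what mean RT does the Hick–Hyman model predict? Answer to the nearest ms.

H = 0.29·log₂(1/0.29) + 0.15·log₂(1/0.15) + 0.25·log₂(1/0.25) + 0.15·log₂(1/0.15) + 0.16·log₂(1/0.16) = 2.2620 bits.
RT = 255 + 175 × 2.2620 = 650.85 ms.

651 ms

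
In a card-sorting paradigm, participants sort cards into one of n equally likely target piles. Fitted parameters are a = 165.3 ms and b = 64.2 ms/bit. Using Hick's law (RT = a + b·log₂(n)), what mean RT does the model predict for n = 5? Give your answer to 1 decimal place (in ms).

log₂(5) = 2.3219 bits, so RT = 165.3 + 64.2 × 2.3219 ≈ 314.368 ms.

314.4 ms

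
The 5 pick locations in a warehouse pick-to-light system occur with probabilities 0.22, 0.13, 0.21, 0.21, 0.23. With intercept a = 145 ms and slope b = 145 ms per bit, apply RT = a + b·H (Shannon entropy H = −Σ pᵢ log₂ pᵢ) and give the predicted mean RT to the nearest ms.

Entropy contributions −pᵢ log₂ pᵢ: 0.4806, 0.3826, 0.4728, 0.4728, 0.4877; sum H = 2.2965 bits.
RT = a + bH = 145 + 145·2.2965 = 478.00 ms.

478 ms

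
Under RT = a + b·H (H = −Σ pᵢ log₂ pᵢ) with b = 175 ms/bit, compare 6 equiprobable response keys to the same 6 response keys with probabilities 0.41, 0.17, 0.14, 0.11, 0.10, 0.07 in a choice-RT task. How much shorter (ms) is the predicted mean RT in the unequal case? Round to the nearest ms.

48 ms

Equiprobable entropy H₀ = log₂ 6 = 2.5850 bits.
Skewed entropy H = −Σ pᵢ log₂ pᵢ = 2.3101 bits.
ΔRT = b·(H₀ − H) = 175 × 0.2748 = 48.10 ms.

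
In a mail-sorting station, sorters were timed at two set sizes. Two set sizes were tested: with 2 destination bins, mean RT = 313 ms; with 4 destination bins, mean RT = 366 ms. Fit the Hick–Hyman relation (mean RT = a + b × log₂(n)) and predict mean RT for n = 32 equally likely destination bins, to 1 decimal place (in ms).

525.0 ms

Fit slope and intercept:
  b = (366 − 313) / (log₂ 4 − log₂ 2) = 53 / (2 − 1) = 53.000 ms/bit
  a = 313 − 53.000 × 1 = 260.000 ms
Then RT(32) = 260.000 + 53.000 × log₂ 32 = 260.000 + 53.000 × 5 ≈ 525.000 ms.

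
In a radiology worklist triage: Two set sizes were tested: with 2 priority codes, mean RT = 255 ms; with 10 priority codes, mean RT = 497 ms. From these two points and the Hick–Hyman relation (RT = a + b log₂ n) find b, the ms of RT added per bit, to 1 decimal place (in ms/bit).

104.2 ms/bit

b = (RT₂ − RT₁)/(log₂ n₂ − log₂ n₁) = (497 − 255)/(3.3219 − 1) = 104.224 ms/bit.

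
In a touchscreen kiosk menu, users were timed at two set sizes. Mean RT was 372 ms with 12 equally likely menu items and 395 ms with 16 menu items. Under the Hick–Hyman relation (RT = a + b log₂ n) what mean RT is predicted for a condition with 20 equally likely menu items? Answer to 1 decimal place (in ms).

412.8 ms

Fit slope and intercept:
  b = (395 − 372) / (log₂ 16 − log₂ 12) = 23 / (4 − 3.5850) = 55.417 ms/bit
  a = 372 − 55.417 × 3.5850 = 173.333 ms
Then RT(20) = 173.333 + 55.417 × log₂ 20 = 173.333 + 55.417 × 4.3219 ≈ 412.840 ms.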